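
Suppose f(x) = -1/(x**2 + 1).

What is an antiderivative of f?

Check any antiderivative F(x) by computing F'(x) and comparing it with f(x).
Check: d/dx[-atan(x)] = -1/(x**2 + 1) = f(x).

An antiderivative is F(x) = -atan(x).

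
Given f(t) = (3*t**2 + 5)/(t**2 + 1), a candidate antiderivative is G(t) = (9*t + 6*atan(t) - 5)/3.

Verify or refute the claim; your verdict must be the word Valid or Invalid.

d/dt[G] = (3*t**2 + 5)/(t**2 + 1)
This equals f(t) exactly, so the claim holds.

Valid: G'(t) = f(t).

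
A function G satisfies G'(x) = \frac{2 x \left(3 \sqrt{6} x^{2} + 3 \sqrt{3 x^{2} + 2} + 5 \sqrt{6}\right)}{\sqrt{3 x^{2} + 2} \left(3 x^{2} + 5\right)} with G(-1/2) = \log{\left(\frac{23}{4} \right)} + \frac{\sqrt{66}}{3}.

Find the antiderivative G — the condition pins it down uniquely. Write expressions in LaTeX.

The proposed G(x) is checked by its d/dx: the result must match the given G'(x).
A general antiderivative is 4 \sqrt{\frac{x^{2}}{2} + \frac{1}{3}} + \log{\left(3 x^{2} + 5 \right)} + C.
The condition gives C = \log{\left(\frac{23}{4} \right)} + \frac{\sqrt{66}}{3} - (\log{\left(\frac{23}{4} \right)} + \frac{\sqrt{66}}{3}) = 0.
So G(x) = \frac{2 \sqrt{6} \sqrt{3 x^{2} + 2} + 3 \log{\left(3 x^{2} + 5 \right)}}{3}.
Check: d/dx[\frac{2 \sqrt{6} \sqrt{3 x^{2} + 2} + 3 \log{\left(3 x^{2} + 5 \right)}}{3}] = \frac{6 \sqrt{6} x^{3} + 6 x \sqrt{3 x^{2} + 2} + 10 \sqrt{6} x}{3 x^{2} \sqrt{3 x^{2} + 2} + 5 \sqrt{3 x^{2} + 2}}, which equals G'(x).

G(x) = \frac{2 \sqrt{6} \sqrt{3 x^{2} + 2} + 3 \log{\left(3 x^{2} + 5 \right)}}{3}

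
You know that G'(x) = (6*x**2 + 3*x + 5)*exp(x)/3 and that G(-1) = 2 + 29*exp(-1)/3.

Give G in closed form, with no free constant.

Recognize the product-rule pattern: G'(x) = u'v + uv' with u = 2*x**2 - 3*x + 14/3, v = exp(x), so integration by parts undoes it.
A general antiderivative is (6*x**2 - 9*x + 14)*exp(x)/3 + C.
The condition gives C = 2 + 29*exp(-1)/3 - (29*exp(-1)/3) = 2.
So G(x) = ((6*x**2 - 9*x + 14)*exp(x) + 6)/3.
Check: d/dx[((6*x**2 - 9*x + 14)*exp(x) + 6)/3] = 2*x**2*exp(x) + x*exp(x) + 5*exp(x)/3, which equals G'(x).

G(x) = ((6*x**2 - 9*x + 14)*exp(x) + 6)/3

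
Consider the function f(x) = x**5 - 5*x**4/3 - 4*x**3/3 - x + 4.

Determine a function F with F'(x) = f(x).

An antiderivative is F(x) = x*(x**5 - 2*x**4 - 2*x**3 - 3*x + 24)/6.

Integrate term by term and add the pieces.
Check: d/dx[x*(x**5 - 2*x**4 - 2*x**3 - 3*x + 24)/6] = x**5 - 5*x**4/3 - 4*x**3/3 - x + 4 = f(x).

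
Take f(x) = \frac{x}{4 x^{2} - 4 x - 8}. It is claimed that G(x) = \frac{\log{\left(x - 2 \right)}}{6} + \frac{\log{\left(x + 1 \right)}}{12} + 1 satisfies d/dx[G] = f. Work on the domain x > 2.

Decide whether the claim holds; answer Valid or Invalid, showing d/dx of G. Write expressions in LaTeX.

d/dx[G] = \frac{x}{4 x^{2} - 4 x - 8}
This equals f(x) exactly, so the claim holds.

Valid. The derivative of G reproduces f.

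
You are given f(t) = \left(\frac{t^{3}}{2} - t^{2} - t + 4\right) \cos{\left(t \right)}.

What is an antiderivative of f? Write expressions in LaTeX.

Check any antiderivative F(t) by computing F'(t) and comparing it with f(t).
Check: d/dt[\frac{t^{3} \sin{\left(t \right)} - 2 t^{2} \sin{\left(t \right)} + 3 t^{2} \cos{\left(t \right)} - 8 t \sin{\left(t \right)} - 4 t \cos{\left(t \right)} + 12 \sin{\left(t \right)} - 8 \cos{\left(t \right)}}{2}] = \frac{t^{3} \cos{\left(t \right)}}{2} - t^{2} \cos{\left(t \right)} - t \cos{\left(t \right)} + 4 \cos{\left(t \right)}, which equals f(t).

An antiderivative is F(t) = \frac{t^{3} \sin{\left(t \right)} - 2 t^{2} \sin{\left(t \right)} + 3 t^{2} \cos{\left(t \right)} - 8 t \sin{\left(t \right)} - 4 t \cos{\left(t \right)} + 12 \sin{\left(t \right)} - 8 \cos{\left(t \right)}}{2}.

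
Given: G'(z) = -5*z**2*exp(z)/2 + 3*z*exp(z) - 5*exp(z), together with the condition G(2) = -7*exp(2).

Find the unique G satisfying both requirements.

G'(z) has the shape u'v + uv' for u = -5*z**2/2 + 8*z - 13 and v = exp(z) — it is the derivative of the product u*v.
A general antiderivative is (-5*z**2 + 16*z - 26)*exp(z)/2 + C.
The condition gives C = -7*exp(2) - (-7*exp(2)) = 0.
So G(z) = -5*z**2*exp(z)/2 + 8*z*exp(z) - 13*exp(z).
Check: d/dz[-5*z**2*exp(z)/2 + 8*z*exp(z) - 13*exp(z)] = -5*z**2*exp(z)/2 + 3*z*exp(z) - 5*exp(z) = G'(z).

G(z) = -5*z**2*exp(z)/2 + 8*z*exp(z) - 13*exp(z)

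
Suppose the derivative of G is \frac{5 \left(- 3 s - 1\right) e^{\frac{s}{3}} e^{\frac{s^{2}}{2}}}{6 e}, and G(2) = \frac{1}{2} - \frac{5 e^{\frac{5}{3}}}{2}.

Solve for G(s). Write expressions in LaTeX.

G(s) = - \frac{\frac{5 e^{\frac{s}{3}} e^{\frac{s^{2}}{2}}}{e} - 1}{2}

The substitution u = \frac{s^{2}}{2} + \frac{s}{3} - 1 works: G'(s) is exactly (dG/du)*(du/ds) for that inner function.
A general antiderivative is - \frac{5 e^{\frac{s^{2}}{2} + \frac{s}{3} - 1}}{2} + C.
The condition gives C = \frac{1}{2} - \frac{5 e^{\frac{5}{3}}}{2} - (- \frac{5 e^{\frac{5}{3}}}{2}) = \frac{1}{2}.
So G(s) = - \frac{\frac{5 e^{\frac{s}{3}} e^{\frac{s^{2}}{2}}}{e} - 1}{2}.
Check: d/ds[- \frac{\frac{5 e^{\frac{s}{3}} e^{\frac{s^{2}}{2}}}{e} - 1}{2}] = \frac{- 15 s e^{\frac{s}{3}} e^{\frac{s^{2}}{2}} - 5 e^{\frac{s}{3}} e^{\frac{s^{2}}{2}}}{6 e}, which equals G'(s).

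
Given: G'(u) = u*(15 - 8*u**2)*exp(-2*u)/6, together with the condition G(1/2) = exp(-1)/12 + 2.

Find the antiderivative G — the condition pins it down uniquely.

G(u) = (16*u**3 + 24*u**2 - 6*u - 3)*exp(-2*u)/24 + 2

G'(u) has the shape v'r + vr' for v = 2*u**3/3 + u**2 - u/4 - 1/8 and r = exp(-2*u) — it is the derivative of the product v*r.
A general antiderivative is (16*u**3 + 24*u**2 - 6*u - 3)*exp(-2*u)/24 + C.
The condition gives C = exp(-1)/12 + 2 - (exp(-1)/12) = 2.
So G(u) = (16*u**3 + 24*u**2 - 6*u - 3)*exp(-2*u)/24 + 2.
Check: d/du[(16*u**3 + 24*u**2 - 6*u - 3)*exp(-2*u)/24 + 2] = (-8*u**3 + 15*u)*exp(-2*u)/6, which equals G'(u).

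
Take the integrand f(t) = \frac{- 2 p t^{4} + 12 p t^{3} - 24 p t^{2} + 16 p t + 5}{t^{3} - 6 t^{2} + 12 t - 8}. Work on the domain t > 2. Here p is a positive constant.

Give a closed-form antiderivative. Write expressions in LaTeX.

An antiderivative F(t) passes only if d/dt[F] lands on f(t) exactly.
Check: d/dt[\frac{- 2 p t^{4} + 8 p t^{3} - 8 p t^{2} - 5}{2 t^{2} - 8 t + 8}] = \frac{- 2 p t^{4} + 12 p t^{3} - 24 p t^{2} + 16 p t + 5}{t^{3} - 6 t^{2} + 12 t - 8} = f(t).

An antiderivative is F(t) = \frac{- 2 p t^{4} + 8 p t^{3} - 8 p t^{2} - 5}{2 t^{2} - 8 t + 8}.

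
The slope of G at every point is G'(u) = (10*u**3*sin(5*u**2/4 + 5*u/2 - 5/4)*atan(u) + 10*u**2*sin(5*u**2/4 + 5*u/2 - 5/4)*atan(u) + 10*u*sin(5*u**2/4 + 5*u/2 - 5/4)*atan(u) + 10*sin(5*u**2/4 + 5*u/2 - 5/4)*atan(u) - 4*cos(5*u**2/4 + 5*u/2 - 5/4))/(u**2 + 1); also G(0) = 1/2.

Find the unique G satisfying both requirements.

G'(u) has the shape v'r + vr' for v = -4*atan(u) and r = cos(5*u**2/4 + 5*u/2 - 5/4) — it is the derivative of the product v*r.
A general antiderivative is -4*cos(5*u**2/4 + 5*u/2 - 5/4)*atan(u) + C.
The condition gives C = 1/2 - (0) = 1/2.
So G(u) = -4*cos(5*u**2/4 + 5*u/2 - 5/4)*atan(u) + 1/2.
Check: d/du[-4*cos(5*u**2/4 + 5*u/2 - 5/4)*atan(u) + 1/2] = (10*u**3*sin(5*u**2/4 + 5*u/2 - 5/4)*atan(u) + 10*u**2*sin(5*u**2/4 + 5*u/2 - 5/4)*atan(u) + 10*u*sin(5*u**2/4 + 5*u/2 - 5/4)*atan(u) + 10*sin(5*u**2/4 + 5*u/2 - 5/4)*atan(u) - 4*cos(5*u**2/4 + 5*u/2 - 5/4))/(u**2 + 1) = G'(u).

G(u) = -4*cos(5*u**2/4 + 5*u/2 - 5/4)*atan(u) + 1/2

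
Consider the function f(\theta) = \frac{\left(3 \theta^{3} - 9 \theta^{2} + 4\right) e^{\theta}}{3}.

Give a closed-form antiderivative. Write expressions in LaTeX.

Recognize the product-rule pattern: f = u'v + uv' with u = \theta^{3} - 6 \theta^{2} + 12 \theta - \frac{32}{3}, v = e^{\theta}, so integration by parts undoes it.
Check: d/d\theta[\frac{\left(3 \theta^{3} - 18 \theta^{2} + 36 \theta - 32\right) e^{\theta}}{3}] = \theta^{3} e^{\theta} - 3 \theta^{2} e^{\theta} + \frac{4 e^{\theta}}{3}, which equals f(\theta).

An antiderivative is F(\theta) = \frac{\left(3 \theta^{3} - 18 \theta^{2} + 36 \theta - 32\right) e^{\theta}}{3}.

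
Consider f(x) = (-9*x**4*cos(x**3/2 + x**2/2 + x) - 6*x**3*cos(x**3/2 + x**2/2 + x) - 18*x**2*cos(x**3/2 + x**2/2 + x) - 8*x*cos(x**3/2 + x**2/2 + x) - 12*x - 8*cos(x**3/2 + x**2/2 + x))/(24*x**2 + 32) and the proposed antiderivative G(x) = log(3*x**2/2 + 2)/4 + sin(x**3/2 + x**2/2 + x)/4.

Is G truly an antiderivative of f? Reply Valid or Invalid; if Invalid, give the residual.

d/dx[G] = (9*x**4*cos(x**3/2 + x**2/2 + x) + 6*x**3*cos(x**3/2 + x**2/2 + x) + 18*x**2*cos(x**3/2 + x**2/2 + x) + 8*x*cos(x**3/2 + x**2/2 + x) + 12*x + 8*cos(x**3/2 + x**2/2 + x))/(24*x**2 + 32)
d/dx[G] - f(x) = (9*x**4*cos(x**3/2 + x**2/2 + x) + 6*x**3*cos(x**3/2 + x**2/2 + x) + 18*x**2*cos(x**3/2 + x**2/2 + x) + 8*x*cos(x**3/2 + x**2/2 + x) + 12*x + 8*cos(x**3/2 + x**2/2 + x))/(12*x**2 + 16) != 0.

Invalid: d/dx[G] - f = (9*x**4*cos(x**3/2 + x**2/2 + x) + 6*x**3*cos(x**3/2 + x**2/2 + x) + 18*x**2*cos(x**3/2 + x**2/2 + x) + 8*x*cos(x**3/2 + x**2/2 + x) + 12*x + 8*cos(x**3/2 + x**2/2 + x))/(12*x**2 + 16), which is not 0.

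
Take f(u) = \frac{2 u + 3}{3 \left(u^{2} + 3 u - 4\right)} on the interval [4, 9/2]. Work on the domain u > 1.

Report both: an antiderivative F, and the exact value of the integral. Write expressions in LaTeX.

Factor the denominator (3 \left(u - 1\right) \left(u + 4\right)) and decompose: f = \frac{1}{3 \left(u + 4\right)} + \frac{1}{3 \left(u - 1\right)}; each piece integrates to a log, atan, or power term.
F(u) = \frac{\log{\left(u^{2} + 3 u - 4 \right)}}{3} is an antiderivative of f.
Check: d/du[\frac{\log{\left(u^{2} + 3 u - 4 \right)}}{3}] = \frac{2 u + 3}{3 u^{2} + 9 u - 12}, which equals f(u).
F(9/2) = \frac{\log{\left(\frac{119}{4} \right)}}{3}; F(4) = \frac{\log{\left(24 \right)}}{3}.
Integral = F(9/2) - F(4) = - \frac{\log{\left(24 \right)}}{3} + \frac{\log{\left(\frac{119}{4} \right)}}{3}.

Antiderivative: F(u) = \frac{\log{\left(u^{2} + 3 u - 4 \right)}}{3}; value = - \frac{\log{\left(24 \right)}}{3} + \frac{\log{\left(\frac{119}{4} \right)}}{3}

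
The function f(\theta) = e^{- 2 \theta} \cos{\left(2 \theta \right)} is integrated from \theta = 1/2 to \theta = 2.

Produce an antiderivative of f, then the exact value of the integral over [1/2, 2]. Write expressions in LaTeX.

Differentiate the proposed F(\theta) back; it has to land on f(\theta) exactly.
F(\theta) = \frac{\left(\sin{\left(2 \theta \right)} - \cos{\left(2 \theta \right)}\right) e^{- 2 \theta}}{4} is an antiderivative of f.
Check: d/d\theta[\frac{\left(\sin{\left(2 \theta \right)} - \cos{\left(2 \theta \right)}\right) e^{- 2 \theta}}{4}] = e^{- 2 \theta} \cos{\left(2 \theta \right)} = f(\theta).
F(2) = \frac{\sin{\left(4 \right)}}{4 e^{4}} - \frac{\cos{\left(4 \right)}}{4 e^{4}}; F(1/2) = - \frac{\cos{\left(1 \right)}}{4 e} + \frac{\sin{\left(1 \right)}}{4 e}.
Integral = F(2) - F(1/2) = - \frac{\sin{\left(1 \right)}}{4 e} + \frac{\sin{\left(4 \right)}}{4 e^{4}} - \frac{\cos{\left(4 \right)}}{4 e^{4}} + \frac{\cos{\left(1 \right)}}{4 e}.

Antiderivative: F(\theta) = \frac{\left(\sin{\left(2 \theta \right)} - \cos{\left(2 \theta \right)}\right) e^{- 2 \theta}}{4}; value = - \frac{\sin{\left(1 \right)}}{4 e} + \frac{\sin{\left(4 \right)}}{4 e^{4}} - \frac{\cos{\left(4 \right)}}{4 e^{4}} + \frac{\cos{\left(1 \right)}}{4 e}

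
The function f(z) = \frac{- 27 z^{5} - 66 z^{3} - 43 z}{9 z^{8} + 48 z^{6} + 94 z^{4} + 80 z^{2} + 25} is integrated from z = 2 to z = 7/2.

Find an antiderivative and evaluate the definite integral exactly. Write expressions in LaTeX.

A candidate is checked by its d/dz: the result must match f(z).
F(z) = \frac{9 z^{2} + 11}{2 \left(z^{2} + 1\right) \left(3 z^{2} + 5\right)} is an antiderivative of f.
Check: d/dz[\frac{9 z^{2} + 11}{2 \left(z^{2} + 1\right) \left(3 z^{2} + 5\right)}] = \frac{- 27 z^{5} - 66 z^{3} - 43 z}{9 z^{8} + 48 z^{6} + 94 z^{4} + 80 z^{2} + 25} = f(z).
F(7/2) = \frac{970}{8851}; F(2) = \frac{47}{170}.
Integral = F(7/2) - F(2) = - \frac{251097}{1504670}.

Antiderivative: F(z) = \frac{9 z^{2} + 11}{2 \left(z^{2} + 1\right) \left(3 z^{2} + 5\right)}; value = - \frac{251097}{1504670}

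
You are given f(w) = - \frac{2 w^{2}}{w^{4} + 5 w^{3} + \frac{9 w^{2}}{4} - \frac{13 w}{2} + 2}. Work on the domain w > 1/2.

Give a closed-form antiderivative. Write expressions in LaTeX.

The denominator factors as \left(w + 2\right) \left(w + 4\right) \left(2 w - 1\right)^{2}; partial fractions split f into directly integrable pieces: - \frac{608}{2025 \left(2 w - 1\right)} - \frac{8}{45 \left(2 w - 1\right)^{2}} + \frac{64}{81 \left(w + 4\right)} - \frac{16}{25 \left(w + 2\right)}.
Check: d/dw[\frac{- 608 w \log{\left(w - \frac{1}{2} \right)} - 2592 w \log{\left(w + 2 \right)} + 3200 w \log{\left(w + 4 \right)} + 304 \log{\left(w - \frac{1}{2} \right)} + 1296 \log{\left(w + 2 \right)} - 1600 \log{\left(w + 4 \right)} + 180}{4050 w - 2025}] = - \frac{8 w^{2}}{4 w^{4} + 20 w^{3} + 9 w^{2} - 26 w + 8}, which equals f(w).

An antiderivative is F(w) = \frac{- 608 w \log{\left(w - \frac{1}{2} \right)} - 2592 w \log{\left(w + 2 \right)} + 3200 w \log{\left(w + 4 \right)} + 304 \log{\left(w - \frac{1}{2} \right)} + 1296 \log{\left(w + 2 \right)} - 1600 \log{\left(w + 4 \right)} + 180}{4050 w - 2025}.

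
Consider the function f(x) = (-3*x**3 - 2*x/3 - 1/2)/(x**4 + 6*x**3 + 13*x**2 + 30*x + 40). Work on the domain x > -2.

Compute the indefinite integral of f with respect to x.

Factor the denominator (6*(x + 2)*(x + 4)*(x**2 + 5)) and decompose: f = (92*x + 857)/(378*(x**2 + 5)) - 1165/(252*(x + 4)) + 149/(108*(x + 2)); each piece integrates to a log, atan, or power term.
Check: d/dx[(5215*log(x + 2) - 17475*log(x + 4) + 460*log(x**2 + 5) + 1714*sqrt(5)*atan(sqrt(5)*x/5))/3780] = (-18*x**3 - 4*x - 3)/(6*x**4 + 36*x**3 + 78*x**2 + 180*x + 240), which equals f(x).

F(x) = (5215*log(x + 2) - 17475*log(x + 4) + 460*log(x**2 + 5) + 1714*sqrt(5)*atan(sqrt(5)*x/5))/3780 + C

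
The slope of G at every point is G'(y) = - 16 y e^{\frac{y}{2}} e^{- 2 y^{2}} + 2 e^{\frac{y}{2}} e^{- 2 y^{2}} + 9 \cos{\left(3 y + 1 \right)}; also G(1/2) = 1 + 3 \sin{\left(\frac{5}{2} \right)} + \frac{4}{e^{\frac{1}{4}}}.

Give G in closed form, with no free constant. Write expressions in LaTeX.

G(y) = 4 e^{\frac{y}{2}} e^{- 2 y^{2}} + 3 \sin{\left(3 y + 1 \right)} + 1

The integrand splits into summands that can be handled one at a time.
A general antiderivative is 4 e^{- 2 y^{2} + \frac{y}{2}} + 3 \sin{\left(3 y + 1 \right)} + C.
The condition gives C = 1 + 3 \sin{\left(\frac{5}{2} \right)} + \frac{4}{e^{\frac{1}{4}}} - (3 \sin{\left(\frac{5}{2} \right)} + \frac{4}{e^{\frac{1}{4}}}) = 1.
So G(y) = 4 e^{\frac{y}{2}} e^{- 2 y^{2}} + 3 \sin{\left(3 y + 1 \right)} + 1.
Check: d/dy[4 e^{\frac{y}{2}} e^{- 2 y^{2}} + 3 \sin{\left(3 y + 1 \right)} + 1] = \left(- 16 y e^{\frac{y}{2}} + 2 e^{\frac{y}{2}} + 9 e^{2 y^{2}} \cos{\left(3 y + 1 \right)}\right) e^{- 2 y^{2}}, which equals G'(y).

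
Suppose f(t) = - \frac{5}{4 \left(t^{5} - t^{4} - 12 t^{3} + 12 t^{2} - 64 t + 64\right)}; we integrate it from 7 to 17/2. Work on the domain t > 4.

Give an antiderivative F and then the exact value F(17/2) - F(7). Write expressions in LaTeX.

Factor the denominator (4 \left(t - 4\right) \left(t - 1\right) \left(t + 4\right) \left(t^{2} + 4\right)) and decompose: f = - \frac{t + 1}{80 \left(t^{2} + 4\right)} - \frac{1}{640 \left(t + 4\right)} + \frac{1}{60 \left(t - 1\right)} - \frac{1}{384 \left(t - 4\right)}; each piece integrates to a log, atan, or power term.
F(t) = - \frac{\log{\left(t - 4 \right)}}{384} + \frac{\log{\left(t - 1 \right)}}{60} - \frac{\log{\left(t + 4 \right)}}{640} - \frac{\log{\left(t^{2} + 4 \right)}}{160} - \frac{\operatorname{atan}{\left(\frac{t}{2} \right)}}{160} is an antiderivative of f.
Check: d/dt[- \frac{\log{\left(t - 4 \right)}}{384} + \frac{\log{\left(t - 1 \right)}}{60} - \frac{\log{\left(t + 4 \right)}}{640} - \frac{\log{\left(t^{2} + 4 \right)}}{160} - \frac{\operatorname{atan}{\left(\frac{t}{2} \right)}}{160}] = - \frac{5}{4 t^{5} - 4 t^{4} - 48 t^{3} + 48 t^{2} - 256 t + 256}, which equals f(t).
F(17/2) = - \frac{\log{\left(\frac{305}{4} \right)}}{160} - \frac{\operatorname{atan}{\left(\frac{17}{4} \right)}}{160} - \frac{\log{\left(\frac{25}{2} \right)}}{640} - \frac{\log{\left(\frac{9}{2} \right)}}{384} + \frac{\log{\left(\frac{15}{2} \right)}}{60}; F(7) = - \frac{\log{\left(53 \right)}}{160} - \frac{\operatorname{atan}{\left(\frac{7}{2} \right)}}{160} - \frac{\log{\left(11 \right)}}{640} - \frac{\log{\left(3 \right)}}{384} + \frac{\log{\left(6 \right)}}{60}.
Integral = F(17/2) - F(7) = - \frac{\log{\left(6 \right)}}{60} - \frac{\log{\left(\frac{305}{4} \right)}}{160} - \frac{\operatorname{atan}{\left(\frac{17}{4} \right)}}{160} - \frac{\log{\left(\frac{25}{2} \right)}}{640} - \frac{\log{\left(\frac{9}{2} \right)}}{384} + \frac{\log{\left(3 \right)}}{384} + \frac{\log{\left(11 \right)}}{640} + \frac{\operatorname{atan}{\left(\frac{7}{2} \right)}}{160} + \frac{\log{\left(53 \right)}}{160} + \frac{\log{\left(\frac{15}{2} \right)}}{60}.

Antiderivative: F(t) = - \frac{\log{\left(t - 4 \right)}}{384} + \frac{\log{\left(t - 1 \right)}}{60} - \frac{\log{\left(t + 4 \right)}}{640} - \frac{\log{\left(t^{2} + 4 \right)}}{160} - \frac{\operatorname{atan}{\left(\frac{t}{2} \right)}}{160}; value = - \frac{\log{\left(6 \right)}}{60} - \frac{\log{\left(\frac{305}{4} \right)}}{160} - \frac{\operatorname{atan}{\left(\frac{17}{4} \right)}}{160} - \frac{\log{\left(\frac{25}{2} \right)}}{640} - \frac{\log{\left(\frac{9}{2} \right)}}{384} + \frac{\log{\left(3 \right)}}{384} + \frac{\log{\left(11 \right)}}{640} + \frac{\operatorname{atan}{\left(\frac{7}{2} \right)}}{160} + \frac{\log{\left(53 \right)}}{160} + \frac{\log{\left(\frac{15}{2} \right)}}{60}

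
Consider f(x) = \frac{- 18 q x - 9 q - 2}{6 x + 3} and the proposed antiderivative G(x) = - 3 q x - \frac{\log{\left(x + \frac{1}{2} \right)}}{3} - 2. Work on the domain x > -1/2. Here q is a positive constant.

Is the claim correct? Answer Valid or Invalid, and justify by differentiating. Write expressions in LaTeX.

d/dx[G] = \frac{- 18 q x - 9 q - 2}{6 x + 3}
This equals f(x) exactly, so the claim holds.

Valid: G'(x) = f(x).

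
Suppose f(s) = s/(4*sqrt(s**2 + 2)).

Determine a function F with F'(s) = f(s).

An antiderivative is F(s) = sqrt(s**2 + 2)/4.

The substitution u = s**2 + 2 works: f is exactly (dF/du)*(du/ds) for that inner function.
Check: d/ds[sqrt(s**2 + 2)/4] = s/(4*sqrt(s**2 + 2)) = f(s).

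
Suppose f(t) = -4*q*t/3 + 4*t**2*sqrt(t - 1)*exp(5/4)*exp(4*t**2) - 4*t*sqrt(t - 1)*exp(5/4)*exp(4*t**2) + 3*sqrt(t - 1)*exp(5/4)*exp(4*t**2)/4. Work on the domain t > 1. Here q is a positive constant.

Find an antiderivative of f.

Integrate term by term and add the pieces.
Check: d/dt[-2*q*t**2/3 + t*sqrt(t - 1)*exp(5/4)*exp(4*t**2)/2 - sqrt(t - 1)*exp(5/4)*exp(4*t**2)/2] = (-16*q*t*sqrt(t - 1) + 48*t**3*exp(5/4)*exp(4*t**2) - 96*t**2*exp(5/4)*exp(4*t**2) + 57*t*exp(5/4)*exp(4*t**2) - 9*exp(5/4)*exp(4*t**2))/(12*sqrt(t - 1)), which equals f(t).

An antiderivative is F(t) = -2*q*t**2/3 + t*sqrt(t - 1)*exp(5/4)*exp(4*t**2)/2 - sqrt(t - 1)*exp(5/4)*exp(4*t**2)/2.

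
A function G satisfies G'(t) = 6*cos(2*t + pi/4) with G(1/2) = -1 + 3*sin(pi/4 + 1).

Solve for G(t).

Differentiate the proposed G(t) back; it has to land on the given G'(t).
A general antiderivative is 3*sin(2*t + pi/4) + C.
The condition gives C = -1 + 3*sin(pi/4 + 1) - (3*sin(pi/4 + 1)) = -1.
So G(t) = 3*sin(2*t + pi/4) - 1.
Check: d/dt[3*sin(2*t + pi/4) - 1] = 6*cos(2*t + pi/4) = G'(t).

G(t) = 3*sin(2*t + pi/4) - 1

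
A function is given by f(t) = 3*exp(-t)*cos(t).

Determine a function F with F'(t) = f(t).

An antiderivative is F(t) = -3*(-sin(t) + cos(t))*exp(-t)/2.

Recover f(t) by differentiating a candidate F(t); any mismatch rules it out.
Check: d/dt[-3*(-sin(t) + cos(t))*exp(-t)/2] = 3*exp(-t)*cos(t) = f(t).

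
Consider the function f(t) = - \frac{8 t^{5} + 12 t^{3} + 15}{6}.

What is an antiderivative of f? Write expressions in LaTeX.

An antiderivative is F(t) = - \frac{2 t^{6}}{9} - \frac{t^{4}}{2} - \frac{5 t}{2}.

A candidate is checked by its d/dt: the result must match f(t).
Check: d/dt[- \frac{2 t^{6}}{9} - \frac{t^{4}}{2} - \frac{5 t}{2}] = - \frac{4 t^{5}}{3} - 2 t^{3} - \frac{5}{2}, which equals f(t).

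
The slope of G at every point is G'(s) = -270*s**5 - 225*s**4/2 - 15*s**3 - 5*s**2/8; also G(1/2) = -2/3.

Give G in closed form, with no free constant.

G(s) = (-5*s**3*(6*s + 1)**3 + 24)/24

The substitution u = 3*s**2 + s/2 works: G'(s) is exactly (dG/du)*(du/ds) for that inner function.
A general antiderivative is -5*(3*s**2 + s/2)**3/3 + C.
The condition gives C = -2/3 - (-5/3) = 1.
So G(s) = (-5*s**3*(6*s + 1)**3 + 24)/24.
Check: d/ds[(-5*s**3*(6*s + 1)**3 + 24)/24] = -270*s**5 - 225*s**4/2 - 15*s**3 - 5*s**2/8 = G'(s).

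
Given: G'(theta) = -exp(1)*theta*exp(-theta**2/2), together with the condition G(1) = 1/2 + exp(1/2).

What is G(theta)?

The substitution u = 1 - theta**2/2 works: G'(theta) is exactly (dG/du)*(du/dtheta) for that inner function.
A general antiderivative is exp(1 - theta**2/2) + C.
The condition gives C = 1/2 + exp(1/2) - (exp(1/2)) = 1/2.
So G(theta) = 1/2 + exp(1)*exp(-theta**2/2).
Check: d/dtheta[1/2 + exp(1)*exp(-theta**2/2)] = -exp(1)*theta*exp(-theta**2/2) = G'(theta).

G(theta) = 1/2 + exp(1)*exp(-theta**2/2)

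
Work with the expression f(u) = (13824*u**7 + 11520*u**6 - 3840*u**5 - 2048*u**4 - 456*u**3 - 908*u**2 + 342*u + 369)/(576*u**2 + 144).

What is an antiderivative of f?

Recover f(u) by differentiating a candidate F(u); any mismatch rules it out.
Check: d/du[(2*u**2 + 2*u/3 - 3/4)**3/2 + atan(2*u)] = (13824*u**7 + 11520*u**6 - 3840*u**5 - 2048*u**4 - 456*u**3 - 908*u**2 + 342*u + 369)/(576*u**2 + 144) = f(u).

An antiderivative is F(u) = (2*u**2 + 2*u/3 - 3/4)**3/2 + atan(2*u).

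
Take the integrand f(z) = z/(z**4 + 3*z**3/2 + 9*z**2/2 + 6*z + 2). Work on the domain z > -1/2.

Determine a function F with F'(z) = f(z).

An antiderivative is F(z) = -4*log(z + 1/2)/17 + 2*log(z + 1)/5 - 7*log(z**2 + 4)/85 + 12*atan(z/2)/85.

The denominator factors as (z + 1)*(2*z + 1)*(z**2 + 4); partial fractions split f into directly integrable pieces: -2*(7*z - 12)/(85*(z**2 + 4)) - 8/(17*(2*z + 1)) + 2/(5*(z + 1)).
Check: d/dz[-4*log(z + 1/2)/17 + 2*log(z + 1)/5 - 7*log(z**2 + 4)/85 + 12*atan(z/2)/85] = 2*z/(2*z**4 + 3*z**3 + 9*z**2 + 12*z + 4), which equals f(z).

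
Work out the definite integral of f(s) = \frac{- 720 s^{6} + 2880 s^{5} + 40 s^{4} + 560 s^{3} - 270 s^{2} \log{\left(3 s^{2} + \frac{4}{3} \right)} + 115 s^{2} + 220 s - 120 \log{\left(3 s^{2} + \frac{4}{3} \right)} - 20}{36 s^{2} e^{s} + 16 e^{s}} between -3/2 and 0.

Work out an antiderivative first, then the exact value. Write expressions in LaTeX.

Antiderivative: F(s) = 20 s^{4} e^{- s} - 10 s^{2} e^{- s} + \frac{15 e^{- s} \log{\left(3 s^{2} + \frac{4}{3} \right)}}{2} + \frac{5 e^{- s}}{4}; value = - 80 e^{\frac{3}{2}} - \frac{15 e^{\frac{3}{2}} \log{\left(\frac{97}{12} \right)}}{2} + \frac{5}{4} + \frac{15 \log{\left(\frac{4}{3} \right)}}{2}

f has the shape u'v + uv' for u = 5 \left(\frac{1}{2} - 2 s^{2}\right)^{2} + \frac{15 \log{\left(3 s^{2} + \frac{4}{3} \right)}}{2} and v = e^{- s} — it is the derivative of the product u*v.
F(s) = 20 s^{4} e^{- s} - 10 s^{2} e^{- s} + \frac{15 e^{- s} \log{\left(3 s^{2} + \frac{4}{3} \right)}}{2} + \frac{5 e^{- s}}{4} is an antiderivative of f.
Check: d/ds[20 s^{4} e^{- s} - 10 s^{2} e^{- s} + \frac{15 e^{- s} \log{\left(3 s^{2} + \frac{4}{3} \right)}}{2} + \frac{5 e^{- s}}{4}] = \frac{- 720 s^{6} + 2880 s^{5} + 40 s^{4} + 560 s^{3} - 270 s^{2} \log{\left(3 s^{2} + \frac{4}{3} \right)} + 115 s^{2} + 220 s - 120 \log{\left(3 s^{2} + \frac{4}{3} \right)} - 20}{36 s^{2} e^{s} + 16 e^{s}} = f(s).
F(0) = \frac{5}{4} + \frac{15 \log{\left(\frac{4}{3} \right)}}{2}; F(-3/2) = \frac{15 e^{\frac{3}{2}} \log{\left(\frac{97}{12} \right)}}{2} + 80 e^{\frac{3}{2}}.
Integral = F(0) - F(-3/2) = - 80 e^{\frac{3}{2}} - \frac{15 e^{\frac{3}{2}} \log{\left(\frac{97}{12} \right)}}{2} + \frac{5}{4} + \frac{15 \log{\left(\frac{4}{3} \right)}}{2}.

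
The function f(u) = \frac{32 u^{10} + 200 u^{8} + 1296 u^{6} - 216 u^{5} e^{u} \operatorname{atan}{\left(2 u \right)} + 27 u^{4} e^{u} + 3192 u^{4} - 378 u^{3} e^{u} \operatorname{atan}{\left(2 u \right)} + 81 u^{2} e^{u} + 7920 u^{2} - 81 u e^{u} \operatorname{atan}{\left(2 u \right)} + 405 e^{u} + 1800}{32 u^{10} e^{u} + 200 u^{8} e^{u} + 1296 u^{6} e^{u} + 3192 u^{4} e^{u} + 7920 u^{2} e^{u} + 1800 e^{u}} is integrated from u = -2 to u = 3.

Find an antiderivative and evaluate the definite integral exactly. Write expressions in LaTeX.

Recover f(u) by differentiating a candidate F(u); any mismatch rules it out.
F(u) = - e^{- u} + \frac{9 \operatorname{atan}{\left(2 u \right)}}{\frac{16 u^{4}}{3} + 16 u^{2} + 80} is an antiderivative of f.
Check: d/du[- e^{- u} + \frac{9 \operatorname{atan}{\left(2 u \right)}}{\frac{16 u^{4}}{3} + 16 u^{2} + 80}] = \frac{32 u^{10} + 200 u^{8} + 1296 u^{6} - 216 u^{5} e^{u} \operatorname{atan}{\left(2 u \right)} + 27 u^{4} e^{u} + 3192 u^{4} - 378 u^{3} e^{u} \operatorname{atan}{\left(2 u \right)} + 81 u^{2} e^{u} + 7920 u^{2} - 81 u e^{u} \operatorname{atan}{\left(2 u \right)} + 405 e^{u} + 1800}{32 u^{10} e^{u} + 200 u^{8} e^{u} + 1296 u^{6} e^{u} + 3192 u^{4} e^{u} + 7920 u^{2} e^{u} + 1800 e^{u}} = f(u).
F(3) = - \frac{1}{e^{3}} + \frac{9 \operatorname{atan}{\left(6 \right)}}{656}; F(-2) = - e^{2} - \frac{27 \operatorname{atan}{\left(4 \right)}}{688}.
Integral = F(3) - F(-2) = - \frac{1}{e^{3}} + \frac{9 \operatorname{atan}{\left(6 \right)}}{656} + \frac{27 \operatorname{atan}{\left(4 \right)}}{688} + e^{2}.

Antiderivative: F(u) = - e^{- u} + \frac{9 \operatorname{atan}{\left(2 u \right)}}{\frac{16 u^{4}}{3} + 16 u^{2} + 80}; value = - \frac{1}{e^{3}} + \frac{9 \operatorname{atan}{\left(6 \right)}}{656} + \frac{27 \operatorname{atan}{\left(4 \right)}}{688} + e^{2}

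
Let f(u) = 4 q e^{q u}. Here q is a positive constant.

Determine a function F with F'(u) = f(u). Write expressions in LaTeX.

Check any antiderivative F(u) by computing F'(u) and comparing it with f(u).
Check: d/du[4 e^{q u}] = 4 q e^{q u} = f(u).

An antiderivative is F(u) = 4 e^{q u}.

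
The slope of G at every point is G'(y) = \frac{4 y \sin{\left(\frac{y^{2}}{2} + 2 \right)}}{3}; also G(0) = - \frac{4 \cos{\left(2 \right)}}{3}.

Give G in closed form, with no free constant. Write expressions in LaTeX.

G(y) = - \frac{4 \cos{\left(\frac{y^{2}}{2} + 2 \right)}}{3}

The substitution u = \frac{y^{2}}{2} + 2 works: G'(y) is exactly (dG/du)*(du/dy) for that inner function.
A general antiderivative is - \frac{4 \cos{\left(\frac{y^{2}}{2} + 2 \right)}}{3} + C.
The condition gives C = - \frac{4 \cos{\left(2 \right)}}{3} - (- \frac{4 \cos{\left(2 \right)}}{3}) = 0.
So G(y) = - \frac{4 \cos{\left(\frac{y^{2}}{2} + 2 \right)}}{3}.
Check: d/dy[- \frac{4 \cos{\left(\frac{y^{2}}{2} + 2 \right)}}{3}] = \frac{4 y \sin{\left(\frac{y^{2}}{2} + 2 \right)}}{3} = G'(y).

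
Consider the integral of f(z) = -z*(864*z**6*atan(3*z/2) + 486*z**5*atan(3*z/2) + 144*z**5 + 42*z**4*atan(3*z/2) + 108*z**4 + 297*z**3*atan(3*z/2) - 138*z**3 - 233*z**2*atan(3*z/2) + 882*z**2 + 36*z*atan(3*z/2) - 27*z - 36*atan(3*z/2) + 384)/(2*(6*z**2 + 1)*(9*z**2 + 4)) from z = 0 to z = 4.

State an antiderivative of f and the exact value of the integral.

Antiderivative: F(z) = -2*z**4*atan(3*z/2) - 3*z**3*atan(3*z/2)/2 + 9*z**2*atan(3*z/2)/4 - 4*log(3*z**2 + 1/2); value = -572*atan(6) - 4*log(97/2) - 4*log(2)

Recover f(z) by differentiating a candidate F(z); any mismatch rules it out.
F(z) = -2*z**4*atan(3*z/2) - 3*z**3*atan(3*z/2)/2 + 9*z**2*atan(3*z/2)/4 - 4*log(3*z**2 + 1/2) is an antiderivative of f.
Check: d/dz[-2*z**4*atan(3*z/2) - 3*z**3*atan(3*z/2)/2 + 9*z**2*atan(3*z/2)/4 - 4*log(3*z**2 + 1/2)] = (-864*z**7*atan(3*z/2) - 486*z**6*atan(3*z/2) - 144*z**6 - 42*z**5*atan(3*z/2) - 108*z**5 - 297*z**4*atan(3*z/2) + 138*z**4 + 233*z**3*atan(3*z/2) - 882*z**3 - 36*z**2*atan(3*z/2) + 27*z**2 + 36*z*atan(3*z/2) - 384*z)/(108*z**4 + 66*z**2 + 8), which equals f(z).
F(4) = -572*atan(6) - 4*log(97/2); F(0) = 4*log(2).
Integral = F(4) - F(0) = -572*atan(6) - 4*log(97/2) - 4*log(2).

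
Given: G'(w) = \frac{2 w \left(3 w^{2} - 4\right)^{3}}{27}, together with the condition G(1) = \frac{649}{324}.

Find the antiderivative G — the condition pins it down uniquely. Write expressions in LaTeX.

The substitution u = \frac{4}{3} - w^{2} works: G'(w) is exactly (dG/du)*(du/dw) for that inner function.
A general antiderivative is \frac{\left(\frac{4}{3} - w^{2}\right)^{4}}{4} + C.
The condition gives C = \frac{649}{324} - (\frac{1}{324}) = 2.
So G(w) = \frac{\left(\frac{4}{3} - w^{2}\right)^{4}}{4} + 2.
Check: d/dw[\frac{\left(\frac{4}{3} - w^{2}\right)^{4}}{4} + 2] = 2 w^{7} - 8 w^{5} + \frac{32 w^{3}}{3} - \frac{128 w}{27}, which equals G'(w).

G(w) = \frac{\left(\frac{4}{3} - w^{2}\right)^{4}}{4} + 2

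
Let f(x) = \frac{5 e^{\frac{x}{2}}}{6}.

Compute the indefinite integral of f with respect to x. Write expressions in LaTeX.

F(x) = \frac{5 e^{\frac{x}{2}}}{3} + C

Whatever form F(x) takes, F'(x) = f(x) is non-negotiable.
Check: d/dx[\frac{5 e^{\frac{x}{2}}}{3}] = \frac{5 e^{\frac{x}{2}}}{6} = f(x).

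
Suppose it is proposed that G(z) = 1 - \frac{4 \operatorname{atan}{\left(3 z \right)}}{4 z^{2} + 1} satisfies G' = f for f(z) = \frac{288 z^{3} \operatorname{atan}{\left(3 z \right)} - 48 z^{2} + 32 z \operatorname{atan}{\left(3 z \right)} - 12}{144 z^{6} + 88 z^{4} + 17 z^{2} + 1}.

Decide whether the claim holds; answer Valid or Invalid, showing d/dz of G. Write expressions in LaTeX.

d/dz[G] = \frac{288 z^{3} \operatorname{atan}{\left(3 z \right)} - 48 z^{2} + 32 z \operatorname{atan}{\left(3 z \right)} - 12}{144 z^{6} + 88 z^{4} + 17 z^{2} + 1}
This equals f(z) exactly, so the claim holds.

Valid - differentiating G returns exactly f.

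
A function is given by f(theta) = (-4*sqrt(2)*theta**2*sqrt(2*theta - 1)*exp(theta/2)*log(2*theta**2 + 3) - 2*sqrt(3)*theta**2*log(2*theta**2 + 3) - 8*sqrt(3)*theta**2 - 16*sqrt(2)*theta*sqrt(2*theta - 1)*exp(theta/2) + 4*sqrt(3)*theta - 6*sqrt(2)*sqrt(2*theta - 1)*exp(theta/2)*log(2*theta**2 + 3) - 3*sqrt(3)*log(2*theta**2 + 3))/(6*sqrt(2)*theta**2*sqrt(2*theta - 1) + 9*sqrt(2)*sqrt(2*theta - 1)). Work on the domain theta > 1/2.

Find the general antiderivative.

f has the shape u'v + uv' for u = -sqrt(3*theta - 3/2)/3 - 4*exp(theta/2)/3 and v = log(2*theta**2 + 3) — it is the derivative of the product u*v.
Check: d/dtheta[-(sqrt(6)*sqrt(2*theta - 1) + 8*exp(theta/2))*log(2*theta**2 + 3)/6] = (-8*theta**2*sqrt(2*theta - 1)*exp(theta/2)*log(2*theta**2 + 3) - 2*sqrt(6)*theta**2*log(2*theta**2 + 3) - 8*sqrt(6)*theta**2 - 32*theta*sqrt(2*theta - 1)*exp(theta/2) + 4*sqrt(6)*theta - 12*sqrt(2*theta - 1)*exp(theta/2)*log(2*theta**2 + 3) - 3*sqrt(6)*log(2*theta**2 + 3))/(12*theta**2*sqrt(2*theta - 1) + 18*sqrt(2*theta - 1)), which equals f(theta).

F(theta) = -(sqrt(6)*sqrt(2*theta - 1) + 8*exp(theta/2))*log(2*theta**2 + 3)/6 + C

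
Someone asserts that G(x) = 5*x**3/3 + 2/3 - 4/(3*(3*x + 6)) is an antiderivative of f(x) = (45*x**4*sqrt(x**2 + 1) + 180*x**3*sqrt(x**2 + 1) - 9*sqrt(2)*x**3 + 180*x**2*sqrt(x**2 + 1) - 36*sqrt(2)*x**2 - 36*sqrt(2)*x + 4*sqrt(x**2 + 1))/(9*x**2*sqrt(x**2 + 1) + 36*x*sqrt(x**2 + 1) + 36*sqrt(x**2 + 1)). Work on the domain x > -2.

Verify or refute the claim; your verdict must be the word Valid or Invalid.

d/dx[G] = (45*x**4 + 180*x**3 + 180*x**2 + 4)/(9*x**2 + 36*x + 36)
d/dx[G] - f(x) = sqrt(2)*x/sqrt(x**2 + 1) != 0.

Invalid: d/dx[G] - f = sqrt(2)*x/sqrt(x**2 + 1), which is not 0.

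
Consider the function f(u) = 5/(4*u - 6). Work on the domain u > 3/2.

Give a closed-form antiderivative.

Check any antiderivative F(u) by computing F'(u) and comparing it with f(u).
Check: d/du[5*log(u - 3/2)/4] = 5/(4*u - 6) = f(u).

An antiderivative is F(u) = 5*log(u - 3/2)/4.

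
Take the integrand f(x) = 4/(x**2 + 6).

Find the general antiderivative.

Recover f(x) by differentiating a candidate F(x); any mismatch rules it out.
Check: d/dx[2*sqrt(6)*atan(sqrt(6)*x/6)/3] = 4/(x**2 + 6) = f(x).

F(x) = 2*sqrt(6)*atan(sqrt(6)*x/6)/3 + C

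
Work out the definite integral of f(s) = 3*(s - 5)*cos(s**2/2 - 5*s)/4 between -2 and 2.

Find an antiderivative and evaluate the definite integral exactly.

Antiderivative: F(s) = 3*sin(s**2/2 - 5*s)/4; value = -3*sin(8)/4 - 3*sin(12)/4

The substitution u = s**2/2 - 5*s works: f is exactly (dF/du)*(du/ds) for that inner function.
F(s) = 3*sin(s**2/2 - 5*s)/4 is an antiderivative of f.
Check: d/ds[3*sin(s**2/2 - 5*s)/4] = 3*s*cos(s**2/2 - 5*s)/4 - 15*cos(s**2/2 - 5*s)/4, which equals f(s).
F(2) = -3*sin(8)/4; F(-2) = 3*sin(12)/4.
Integral = F(2) - F(-2) = -3*sin(8)/4 - 3*sin(12)/4.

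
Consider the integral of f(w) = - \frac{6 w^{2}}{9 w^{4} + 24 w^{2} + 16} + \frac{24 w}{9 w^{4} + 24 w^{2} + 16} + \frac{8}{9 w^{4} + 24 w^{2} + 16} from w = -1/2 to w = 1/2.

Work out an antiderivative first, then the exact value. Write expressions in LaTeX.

f has the shape u'v + uv' for u = \frac{1}{\frac{3 w^{2}}{2} + 2} and v = w - 2 — it is the derivative of the product u*v.
F(w) = \frac{w}{\frac{3 w^{2}}{2} + 2} - \frac{2}{\frac{3 w^{2}}{2} + 2} is an antiderivative of f.
Check: d/dw[\frac{w}{\frac{3 w^{2}}{2} + 2} - \frac{2}{\frac{3 w^{2}}{2} + 2}] = \frac{- 6 w^{2} + 24 w + 8}{9 w^{4} + 24 w^{2} + 16}, which equals f(w).
F(1/2) = - \frac{12}{19}; F(-1/2) = - \frac{20}{19}.
Integral = F(1/2) - F(-1/2) = \frac{8}{19}.

Antiderivative: F(w) = \frac{w}{\frac{3 w^{2}}{2} + 2} - \frac{2}{\frac{3 w^{2}}{2} + 2}; value = \frac{8}{19}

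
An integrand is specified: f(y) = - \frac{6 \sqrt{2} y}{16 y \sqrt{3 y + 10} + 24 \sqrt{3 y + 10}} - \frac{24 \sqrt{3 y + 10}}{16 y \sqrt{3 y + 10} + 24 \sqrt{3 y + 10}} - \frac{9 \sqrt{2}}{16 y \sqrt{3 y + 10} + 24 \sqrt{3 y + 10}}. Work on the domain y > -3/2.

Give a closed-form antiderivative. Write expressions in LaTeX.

An antiderivative is F(y) = - \frac{\sqrt{2} \sqrt{3 y + 10} + 6 \log{\left(2 y + 3 \right)}}{4}.

Integrate term by term and add the pieces.
Check: d/dy[- \frac{\sqrt{2} \sqrt{3 y + 10} + 6 \log{\left(2 y + 3 \right)}}{4}] = \frac{- 6 \sqrt{2} y - 24 \sqrt{3 y + 10} - 9 \sqrt{2}}{16 y \sqrt{3 y + 10} + 24 \sqrt{3 y + 10}}, which equals f(y).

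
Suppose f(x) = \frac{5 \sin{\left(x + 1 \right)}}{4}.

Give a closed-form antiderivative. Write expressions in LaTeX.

A first test for any F(x): its x-derivative must equal f(x) identically.
Check: d/dx[- \frac{5 \cos{\left(x + 1 \right)}}{4}] = \frac{5 \sin{\left(x + 1 \right)}}{4} = f(x).

An antiderivative is F(x) = - \frac{5 \cos{\left(x + 1 \right)}}{4}.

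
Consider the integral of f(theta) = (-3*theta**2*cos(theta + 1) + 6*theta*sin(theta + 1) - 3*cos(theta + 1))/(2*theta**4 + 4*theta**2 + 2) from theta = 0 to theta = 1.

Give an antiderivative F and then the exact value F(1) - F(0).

f has the shape u'v + uv' for u = -3/(2*theta**2 + 2) and v = sin(theta + 1) — it is the derivative of the product u*v.
F(theta) = -3*sin(theta + 1)/(2*(theta**2 + 1)) is an antiderivative of f.
Check: d/dtheta[-3*sin(theta + 1)/(2*(theta**2 + 1))] = (-3*theta**2*cos(theta + 1) + 6*theta*sin(theta + 1) - 3*cos(theta + 1))/(2*theta**4 + 4*theta**2 + 2) = f(theta).
F(1) = -3*sin(2)/4; F(0) = -3*sin(1)/2.
Integral = F(1) - F(0) = -3*sin(2)/4 + 3*sin(1)/2.

Antiderivative: F(theta) = -3*sin(theta + 1)/(2*(theta**2 + 1)); value = -3*sin(2)/4 + 3*sin(1)/2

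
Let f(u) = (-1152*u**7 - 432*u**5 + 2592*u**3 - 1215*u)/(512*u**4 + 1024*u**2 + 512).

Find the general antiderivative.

F(u) = -9*(u**2 - 3/4)**3/(16*(u**2 + 1)) + C

f has the shape v'r + vr' for v = -9/(16*(u**2 + 1)) and r = (u**2 - 3/4)**3 — it is the derivative of the product v*r.
Check: d/du[-9*(u**2 - 3/4)**3/(16*(u**2 + 1))] = (-1152*u**7 - 432*u**5 + 2592*u**3 - 1215*u)/(512*u**4 + 1024*u**2 + 512) = f(u).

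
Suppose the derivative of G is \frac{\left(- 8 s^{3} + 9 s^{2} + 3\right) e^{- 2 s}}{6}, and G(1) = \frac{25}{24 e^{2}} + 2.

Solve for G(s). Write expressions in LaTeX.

Recognize the product-rule pattern: G'(s) = u'v + uv' with u = \frac{2 s^{3}}{3} + \frac{s^{2}}{4} + \frac{s}{4} - \frac{1}{8}, v = e^{- 2 s}, so integration by parts undoes it.
A general antiderivative is \frac{\left(16 s^{3} + 6 s^{2} + 6 s - 3\right) e^{- 2 s}}{24} + C.
The condition gives C = \frac{25}{24 e^{2}} + 2 - (\frac{25}{24 e^{2}}) = 2.
So G(s) = \frac{\left(16 s^{3} + 6 s^{2} + 6 s - 3\right) e^{- 2 s}}{24} + 2.
Check: d/ds[\frac{\left(16 s^{3} + 6 s^{2} + 6 s - 3\right) e^{- 2 s}}{24} + 2] = \frac{\left(- 8 s^{3} + 9 s^{2} + 3\right) e^{- 2 s}}{6} = G'(s).

G(s) = \frac{\left(16 s^{3} + 6 s^{2} + 6 s - 3\right) e^{- 2 s}}{24} + 2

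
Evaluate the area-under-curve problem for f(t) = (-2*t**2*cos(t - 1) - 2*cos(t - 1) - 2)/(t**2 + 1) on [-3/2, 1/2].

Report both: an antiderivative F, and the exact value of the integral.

Whatever form F(t) takes, F'(t) = f(t) is non-negotiable.
F(t) = -2*sin(t - 1) - 2*atan(t) is an antiderivative of f.
Check: d/dt[-2*sin(t - 1) - 2*atan(t)] = (-2*t**2*cos(t - 1) - 2*cos(t - 1) - 2)/(t**2 + 1) = f(t).
F(1/2) = -2*atan(1/2) + 2*sin(1/2); F(-3/2) = 2*sin(5/2) + 2*atan(3/2).
Integral = F(1/2) - F(-3/2) = -2*atan(3/2) - 2*sin(5/2) - 2*atan(1/2) + 2*sin(1/2).

Antiderivative: F(t) = -2*sin(t - 1) - 2*atan(t); value = -2*atan(3/2) - 2*sin(5/2) - 2*atan(1/2) + 2*sin(1/2)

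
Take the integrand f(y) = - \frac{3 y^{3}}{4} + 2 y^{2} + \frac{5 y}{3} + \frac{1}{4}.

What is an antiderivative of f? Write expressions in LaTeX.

Integrate term by term and add the pieces.
Check: d/dy[- \frac{3 y^{4}}{16} + \frac{2 y^{3}}{3} + \frac{5 y^{2}}{6} + \frac{y}{4}] = - \frac{3 y^{3}}{4} + 2 y^{2} + \frac{5 y}{3} + \frac{1}{4} = f(y).

An antiderivative is F(y) = - \frac{3 y^{4}}{16} + \frac{2 y^{3}}{3} + \frac{5 y^{2}}{6} + \frac{y}{4}.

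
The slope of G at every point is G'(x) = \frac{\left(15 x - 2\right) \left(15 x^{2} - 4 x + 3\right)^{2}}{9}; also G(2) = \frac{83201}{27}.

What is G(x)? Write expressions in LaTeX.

G(x) = \frac{\left(5 x^{2} - \frac{4 x}{3} + 1\right)^{3}}{2} + \frac{1}{2}

G'(x) matches the chain-rule pattern g'(h)*h' with inner function h(x) = 5 x^{2} - \frac{4 x}{3} + 1; substituting u = h(x) collapses the integral.
A general antiderivative is \frac{\left(5 x^{2} - \frac{4 x}{3} + 1\right)^{3}}{2} + C.
The condition gives C = \frac{83201}{27} - (\frac{166375}{54}) = \frac{1}{2}.
So G(x) = \frac{\left(5 x^{2} - \frac{4 x}{3} + 1\right)^{3}}{2} + \frac{1}{2}.
Check: d/dx[\frac{\left(5 x^{2} - \frac{4 x}{3} + 1\right)^{3}}{2} + \frac{1}{2}] = 375 x^{5} - 250 x^{4} + \frac{610 x^{3}}{3} - \frac{572 x^{2}}{9} + \frac{61 x}{3} - 2, which equals G'(x).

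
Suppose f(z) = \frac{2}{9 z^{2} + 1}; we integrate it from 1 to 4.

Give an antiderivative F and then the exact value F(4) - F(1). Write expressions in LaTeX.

Differentiate the proposed F(z) back; it has to land on f(z) exactly.
F(z) = \frac{2 \operatorname{atan}{\left(3 z \right)}}{3} is an antiderivative of f.
Check: d/dz[\frac{2 \operatorname{atan}{\left(3 z \right)}}{3}] = \frac{2}{9 z^{2} + 1} = f(z).
F(4) = \frac{2 \operatorname{atan}{\left(12 \right)}}{3}; F(1) = \frac{2 \operatorname{atan}{\left(3 \right)}}{3}.
Integral = F(4) - F(1) = - \frac{2 \operatorname{atan}{\left(3 \right)}}{3} + \frac{2 \operatorname{atan}{\left(12 \right)}}{3}.

Antiderivative: F(z) = \frac{2 \operatorname{atan}{\left(3 z \right)}}{3}; value = - \frac{2 \operatorname{atan}{\left(3 \right)}}{3} + \frac{2 \operatorname{atan}{\left(12 \right)}}{3}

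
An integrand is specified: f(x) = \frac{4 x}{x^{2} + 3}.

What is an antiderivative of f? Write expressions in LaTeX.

An antiderivative is F(x) = 2 \log{\left(\frac{x^{2}}{2} + \frac{3}{2} \right)}.

f matches the chain-rule pattern g'(h)*h' with inner function h(x) = \frac{x^{2}}{2} + \frac{3}{2}; substituting u = h(x) collapses the integral.
Check: d/dx[2 \log{\left(\frac{x^{2}}{2} + \frac{3}{2} \right)}] = \frac{4 x}{x^{2} + 3} = f(x).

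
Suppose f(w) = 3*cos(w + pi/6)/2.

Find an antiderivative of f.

An antiderivative is F(w) = 3*sin(w + pi/6)/2.

Any candidate F(w) must reproduce f(w) exactly when differentiated.
Check: d/dw[3*sin(w + pi/6)/2] = 3*cos(w + pi/6)/2 = f(w).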